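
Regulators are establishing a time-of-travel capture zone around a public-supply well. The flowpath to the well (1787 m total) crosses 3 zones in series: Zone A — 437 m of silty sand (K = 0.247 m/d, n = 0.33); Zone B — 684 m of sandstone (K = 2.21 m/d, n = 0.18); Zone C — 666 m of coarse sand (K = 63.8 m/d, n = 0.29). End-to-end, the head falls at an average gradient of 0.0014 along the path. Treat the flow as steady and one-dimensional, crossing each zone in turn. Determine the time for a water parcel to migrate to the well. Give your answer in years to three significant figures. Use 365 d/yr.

Continuity: the same q passes through each zone, so ΔH = q·Σ(L_j/K_j) — the zones act as resistances in series.
Σ(L/K) = 437/0.247 + 684/2.21 + 666/63.8 = 1769 + 309.5 + 10.44 = 2089 d
K_eq = L_total / Σ(L/K) = 1787 / 2089 = 0.8554 m/d
q = K_eq · i = 0.8554 × 0.0014 = 0.001198 m/d (same in every zone)
Zone A: v = q/n = 0.001198/0.33 = 0.003629 m/d → t_A = 437/0.003629 = 120400 d
Zone B: v = q/n = 0.001198/0.18 = 0.006653 m/d → t_B = 684/0.006653 = 102800 d
Zone C: v = q/n = 0.001198/0.29 = 0.004129 m/d → t_C = 666/0.004129 = 161300 d
Total t = 120400 + 102800 + 161300 = 384500 d
   = 384500 / 365 = 1050 yr

1050 years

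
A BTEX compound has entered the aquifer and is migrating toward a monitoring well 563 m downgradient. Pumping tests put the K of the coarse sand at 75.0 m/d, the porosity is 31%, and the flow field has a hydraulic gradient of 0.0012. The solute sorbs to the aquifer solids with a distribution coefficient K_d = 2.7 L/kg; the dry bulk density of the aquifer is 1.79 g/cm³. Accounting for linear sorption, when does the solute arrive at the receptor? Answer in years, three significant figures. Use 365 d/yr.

88.1 years

Specific discharge q = 75.0 × 0.0012 = 0.09000 m/d
Seepage velocity v = q / n = 0.09000 / 0.31 = 0.2903 m/d
Retardation R = 1 + ρ_b·K_d/n = 1 + 1.79×2.7/0.31 = 16.59
Contaminant velocity v_c = v/R = 0.2903/16.59 = 0.01750 m/d
t = L/v_c = 563/0.01750 = 32170 d
   = 32170/365 = 88.1 yr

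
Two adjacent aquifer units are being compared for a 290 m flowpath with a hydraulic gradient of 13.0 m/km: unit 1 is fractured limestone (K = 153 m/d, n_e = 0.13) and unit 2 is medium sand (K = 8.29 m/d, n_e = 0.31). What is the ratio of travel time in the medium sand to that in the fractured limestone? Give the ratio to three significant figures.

Unit 1 (fractured limestone): v = 153×0.013/0.13 = 15.30 m/d, t = 290/15.30 = 18.95 d
Unit 2 (medium sand): v = 8.29×0.013/0.31 = 0.3476 m/d, t = 290/0.3476 = 834.2 d
t(medium sand) / t(fractured limestone) = 834.2/18.95 = 44.0

44.0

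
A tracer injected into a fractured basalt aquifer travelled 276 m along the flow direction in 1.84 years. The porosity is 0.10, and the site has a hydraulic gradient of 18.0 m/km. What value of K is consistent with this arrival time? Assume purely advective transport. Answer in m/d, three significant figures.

2.28 m/d

t = 1.84 years = 671.6 d
v = L / t = 276 / 671.6 = 0.4110 m/d
K = v · n / i = 0.4110 × 0.10 / 0.018 = 2.28 m/d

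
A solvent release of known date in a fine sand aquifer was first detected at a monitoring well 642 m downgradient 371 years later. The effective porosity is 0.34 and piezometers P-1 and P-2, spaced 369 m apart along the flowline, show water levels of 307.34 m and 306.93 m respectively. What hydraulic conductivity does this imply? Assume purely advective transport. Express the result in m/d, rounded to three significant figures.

Hydraulic gradient i = (307.34 − 306.93) / 369 = 0.41 / 369 = 0.001111
t = 371 years = 135400 d
v = L / t = 642 / 135400 = 0.004741 m/d
K = v · n / i = 0.004741 × 0.34 / 0.001111 = 1.45 m/d

1.45 m/d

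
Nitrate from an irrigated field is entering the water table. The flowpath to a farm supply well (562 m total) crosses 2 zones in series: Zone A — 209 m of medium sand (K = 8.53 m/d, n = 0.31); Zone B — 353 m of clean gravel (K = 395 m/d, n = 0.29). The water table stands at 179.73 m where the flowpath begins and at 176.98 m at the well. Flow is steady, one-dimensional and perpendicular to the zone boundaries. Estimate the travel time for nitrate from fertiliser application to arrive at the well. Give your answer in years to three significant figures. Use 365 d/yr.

Total head drop ΔH = 179.73 − 176.98 = 2.75 m
Continuity: the same q passes through each zone, so ΔH = q·Σ(L_j/K_j) — the zones act as resistances in series.
Σ(L/K) = 209/8.53 + 353/395 = 24.50 + 0.8937 = 25.40 d
q = ΔH / Σ(L/K) = 2.75 / 25.40 = 0.1083 m/d (same in every zone)
Zone A: v = q/n = 0.1083/0.31 = 0.3493 m/d → t_A = 209/0.3493 = 598.3 d
Zone B: v = q/n = 0.1083/0.29 = 0.3734 m/d → t_B = 353/0.3734 = 945.4 d
Total t = 598.3 + 945.4 = 1544 d
   = 1544 / 365 = 4.23 yr

4.23 years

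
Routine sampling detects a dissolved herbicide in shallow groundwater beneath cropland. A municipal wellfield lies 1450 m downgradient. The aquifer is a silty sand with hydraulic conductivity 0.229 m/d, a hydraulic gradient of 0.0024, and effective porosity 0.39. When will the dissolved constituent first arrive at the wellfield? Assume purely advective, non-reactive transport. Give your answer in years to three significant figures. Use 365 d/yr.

q = Ki = 0.229 × 0.0024 = 5.496e-4 m/d
v_s = q/n_e = 5.496e-4/0.39 = 0.001409 m/d
t = L / v = 1450 / 0.001409 = 1.029e6 d
   = 1.029e6 / 365 = 2820 yr

2820 years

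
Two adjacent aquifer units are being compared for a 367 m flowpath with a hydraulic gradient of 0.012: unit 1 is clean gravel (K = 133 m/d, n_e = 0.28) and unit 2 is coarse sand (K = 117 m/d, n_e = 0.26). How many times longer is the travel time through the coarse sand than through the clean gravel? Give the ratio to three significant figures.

Unit 1 (clean gravel): v = 133×0.012/0.28 = 5.700 m/d, t = 367/5.700 = 64.39 d
Unit 2 (coarse sand): v = 117×0.012/0.26 = 5.400 m/d, t = 367/5.400 = 67.96 d
t(coarse sand) / t(clean gravel) = 67.96/64.39 = 1.06

1.06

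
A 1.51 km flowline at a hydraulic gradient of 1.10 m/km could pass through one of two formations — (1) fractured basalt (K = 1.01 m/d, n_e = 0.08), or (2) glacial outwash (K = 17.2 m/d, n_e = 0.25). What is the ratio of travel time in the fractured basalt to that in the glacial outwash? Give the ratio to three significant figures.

5.45

Unit 1 (fractured basalt): v = 1.01×0.0011/0.08 = 0.01389 m/d, t = 1510/0.01389 = 108700 d
Unit 2 (glacial outwash): v = 17.2×0.0011/0.25 = 0.07568 m/d, t = 1510/0.07568 = 19950 d
t(fractured basalt) / t(glacial outwash) = 108700/19950 = 5.45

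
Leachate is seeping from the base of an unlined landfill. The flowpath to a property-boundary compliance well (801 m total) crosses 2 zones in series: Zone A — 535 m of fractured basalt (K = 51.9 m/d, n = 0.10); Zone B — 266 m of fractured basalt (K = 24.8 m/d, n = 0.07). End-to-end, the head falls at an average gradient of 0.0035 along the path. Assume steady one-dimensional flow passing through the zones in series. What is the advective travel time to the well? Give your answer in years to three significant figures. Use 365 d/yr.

Continuity: the same q passes through each zone, so ΔH = q·Σ(L_j/K_j) — the zones act as resistances in series.
Σ(L/K) = 535/51.9 + 266/24.8 = 10.31 + 10.73 = 21.03 d
K_eq = L_total / Σ(L/K) = 801 / 21.03 = 38.08 m/d
q = K_eq · i = 38.08 × 0.0035 = 0.1333 m/d (same in every zone)
Zone A: v = q/n = 0.1333/0.10 = 1.333 m/d → t_A = 535/1.333 = 401.4 d
Zone B: v = q/n = 0.1333/0.07 = 1.904 m/d → t_B = 266/1.904 = 139.7 d
Total t = 401.4 + 139.7 = 541.1 d
   = 541.1 / 365 = 1.48 yr

1.48 years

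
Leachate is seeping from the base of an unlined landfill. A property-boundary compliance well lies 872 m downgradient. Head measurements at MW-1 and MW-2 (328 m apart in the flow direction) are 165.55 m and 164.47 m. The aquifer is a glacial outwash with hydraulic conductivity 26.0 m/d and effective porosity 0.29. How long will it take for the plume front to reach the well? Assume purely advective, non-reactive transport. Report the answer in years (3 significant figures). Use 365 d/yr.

Hydraulic gradient i = (165.55 − 164.47) / 328 = 1.08 / 328 = 0.003293
Specific discharge q = 26.0 × 0.003293 = 0.08561 m/d
Seepage velocity v = q / n = 0.08561 / 0.29 = 0.2952 m/d
t = L / v = 872 / 0.2952 = 2954 d
   = 2954 / 365 = 8.09 yr

8.09 years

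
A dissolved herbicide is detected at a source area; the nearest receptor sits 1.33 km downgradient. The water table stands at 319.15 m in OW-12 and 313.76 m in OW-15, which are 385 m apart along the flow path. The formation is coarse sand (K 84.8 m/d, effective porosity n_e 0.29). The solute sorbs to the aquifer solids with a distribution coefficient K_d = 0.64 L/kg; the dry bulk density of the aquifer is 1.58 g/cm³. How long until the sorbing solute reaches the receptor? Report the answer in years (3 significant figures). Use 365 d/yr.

3.99 years

Hydraulic gradient i = (319.15 − 313.76) / 385 = 5.39 / 385 = 0.01400
Specific discharge q = 84.8 × 0.01400 = 1.187 m/d
Average linear velocity = 1.187 / 0.29 = 4.094 m/d
Retardation R = 1 + ρ_b·K_d/n = 1 + 1.58×0.64/0.29 = 4.487
Contaminant velocity v_c = v/R = 4.094/4.487 = 0.9124 m/d
L = 1.33 km = 1330 m
t = L/v_c = 1330/0.9124 = 1458 d
   = 1458/365 = 3.99 yr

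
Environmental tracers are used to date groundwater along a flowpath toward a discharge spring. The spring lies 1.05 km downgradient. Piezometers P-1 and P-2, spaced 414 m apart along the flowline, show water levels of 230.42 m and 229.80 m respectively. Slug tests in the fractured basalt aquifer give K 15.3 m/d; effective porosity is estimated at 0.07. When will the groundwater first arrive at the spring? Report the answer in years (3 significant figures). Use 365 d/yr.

Hydraulic gradient i = (230.42 − 229.80) / 414 = 0.62 / 414 = 0.001498
Specific discharge q = 15.3 × 0.001498 = 0.02291 m/d
Average linear velocity = 0.02291 / 0.07 = 0.3273 m/d
L = 1.05 km = 1050 m
t = L / v = 1050 / 0.3273 = 3208 d
   = 3208 / 365 = 8.79 yr

8.79 years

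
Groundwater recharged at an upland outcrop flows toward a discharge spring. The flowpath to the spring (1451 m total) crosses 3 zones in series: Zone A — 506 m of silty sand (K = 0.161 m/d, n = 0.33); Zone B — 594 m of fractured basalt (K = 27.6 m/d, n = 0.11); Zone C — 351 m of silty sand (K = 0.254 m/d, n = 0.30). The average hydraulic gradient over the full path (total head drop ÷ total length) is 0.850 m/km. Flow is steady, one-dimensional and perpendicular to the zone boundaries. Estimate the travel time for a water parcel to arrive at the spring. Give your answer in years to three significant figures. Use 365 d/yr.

3410 years

For zones in series the flux q is common to all zones; the equivalent conductivity is the harmonic (thickness-weighted) mean, K_eq = L_total / Σ(L_j/K_j).
Σ(L/K) = 506/0.161 + 594/27.6 + 351/0.254 = 3143 + 21.52 + 1382 = 4546 d
K_eq = L_total / Σ(L/K) = 1451 / 4546 = 0.3192 m/d
q = K_eq · i = 0.3192 × 8.5e-4 = 2.713e-4 m/d (same in every zone)
Zone A: v = q/n = 2.713e-4/0.33 = 8.221e-4 m/d → t_A = 506/8.221e-4 = 615500 d
Zone B: v = q/n = 2.713e-4/0.11 = 0.002466 m/d → t_B = 594/0.002466 = 240900 d
Zone C: v = q/n = 2.713e-4/0.30 = 9.043e-4 m/d → t_C = 351/9.043e-4 = 388100 d
Total t = 615500 + 240900 + 388100 = 1.245e6 d
   = 1.245e6 / 365 = 3410 yr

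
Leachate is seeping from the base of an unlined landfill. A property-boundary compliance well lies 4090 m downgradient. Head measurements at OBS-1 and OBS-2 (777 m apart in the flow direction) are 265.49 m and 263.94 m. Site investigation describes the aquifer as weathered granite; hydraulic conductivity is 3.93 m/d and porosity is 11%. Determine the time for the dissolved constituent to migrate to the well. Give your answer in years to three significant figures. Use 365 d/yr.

Hydraulic gradient i = (265.49 − 263.94) / 777 = 1.55 / 777 = 0.001995
Darcy flux q = K·i = 3.93 × 0.001995 = 0.007840 m/d
v_s = q/n_e = 0.007840/0.11 = 0.07127 m/d
t = L / v = 4090 / 0.07127 = 57390 d
   = 57390 / 365 = 157 yr

157 years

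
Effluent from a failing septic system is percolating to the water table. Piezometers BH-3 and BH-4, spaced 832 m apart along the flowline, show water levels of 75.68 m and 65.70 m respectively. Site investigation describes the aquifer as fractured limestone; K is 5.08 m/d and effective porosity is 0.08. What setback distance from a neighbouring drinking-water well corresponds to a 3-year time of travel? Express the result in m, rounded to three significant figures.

Hydraulic gradient i = (75.68 − 65.70) / 832 = 9.98 / 832 = 0.01200
Darcy flux q = K·i = 5.08 × 0.01200 = 0.06094 m/d
v = Ki/n = 5.08·0.01200/0.08 = 0.7617 m/d
T = 3 yr × 365 = 1095 d
L = v × T = 0.7617 × 1095 = 834.1 m

834 m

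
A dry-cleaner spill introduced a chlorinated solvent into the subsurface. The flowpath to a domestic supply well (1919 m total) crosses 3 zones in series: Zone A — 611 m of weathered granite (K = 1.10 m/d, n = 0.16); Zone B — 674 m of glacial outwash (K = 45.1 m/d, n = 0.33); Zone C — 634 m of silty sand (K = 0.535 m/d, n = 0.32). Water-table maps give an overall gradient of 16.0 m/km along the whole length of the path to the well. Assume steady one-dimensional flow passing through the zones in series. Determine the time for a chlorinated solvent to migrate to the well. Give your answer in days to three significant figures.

For zones in series the flux q is common to all zones; the equivalent conductivity is the harmonic (thickness-weighted) mean, K_eq = L_total / Σ(L_j/K_j).
Σ(L/K) = 611/1.10 + 674/45.1 + 634/0.535 = 555.5 + 14.94 + 1185 = 1755 d
K_eq = L_total / Σ(L/K) = 1919 / 1755 = 1.093 m/d
q = K_eq · i = 1.093 × 0.016 = 0.01749 m/d (same in every zone)
Zone A: v = q/n = 0.01749/0.16 = 0.1093 m/d → t_A = 611/0.1093 = 5589 d
Zone B: v = q/n = 0.01749/0.33 = 0.05300 m/d → t_B = 674/0.05300 = 12720 d
Zone C: v = q/n = 0.01749/0.32 = 0.05466 m/d → t_C = 634/0.05466 = 11600 d
Total t = 5589 + 12720 + 11600 = 29910 d

29900 days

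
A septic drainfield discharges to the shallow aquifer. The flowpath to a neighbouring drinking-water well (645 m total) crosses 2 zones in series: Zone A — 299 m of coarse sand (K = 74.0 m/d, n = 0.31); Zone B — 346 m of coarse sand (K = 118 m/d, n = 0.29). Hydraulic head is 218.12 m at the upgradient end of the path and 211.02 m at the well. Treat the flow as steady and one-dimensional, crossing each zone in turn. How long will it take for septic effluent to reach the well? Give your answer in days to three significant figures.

190 days

Total head drop ΔH = 218.12 − 211.02 = 7.10 m
Steady 1-D flow in series ⇒ the Darcy flux q is identical in every zone and the zone head losses add (resistances L/K in series).
Σ(L/K) = 299/74.0 + 346/118 = 4.041 + 2.932 = 6.973 d
q = ΔH / Σ(L/K) = 7.10 / 6.973 = 1.018 m/d (same in every zone)
Zone A: v = q/n = 1.018/0.31 = 3.285 m/d → t_A = 299/3.285 = 91.03 d
Zone B: v = q/n = 1.018/0.29 = 3.511 m/d → t_B = 346/3.511 = 98.54 d
Total t = 91.03 + 98.54 = 189.6 d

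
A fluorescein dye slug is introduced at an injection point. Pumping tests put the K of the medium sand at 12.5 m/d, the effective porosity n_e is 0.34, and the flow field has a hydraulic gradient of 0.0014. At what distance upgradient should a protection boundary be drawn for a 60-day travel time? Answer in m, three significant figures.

3.09 m

Specific discharge q = 12.5 × 0.0014 = 0.01750 m/d
v_s = q/n_e = 0.01750/0.34 = 0.05147 m/d
L = v × T = 0.05147 × 60 = 3.088 m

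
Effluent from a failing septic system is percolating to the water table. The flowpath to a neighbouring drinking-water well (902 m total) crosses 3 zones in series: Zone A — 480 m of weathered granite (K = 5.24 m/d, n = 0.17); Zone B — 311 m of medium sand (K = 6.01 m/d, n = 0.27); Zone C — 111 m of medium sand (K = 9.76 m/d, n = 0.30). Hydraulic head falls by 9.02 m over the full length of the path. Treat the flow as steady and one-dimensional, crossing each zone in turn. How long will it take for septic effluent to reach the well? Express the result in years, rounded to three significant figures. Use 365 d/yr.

9.35 years

Continuity: the same q passes through each zone, so ΔH = q·Σ(L_j/K_j) — the zones act as resistances in series.
Σ(L/K) = 480/5.24 + 311/6.01 + 111/9.76 = 91.60 + 51.75 + 11.37 = 154.7 d
q = ΔH / Σ(L/K) = 9.02 / 154.7 = 0.05830 m/d (same in every zone)
Zone A: v = q/n = 0.05830/0.17 = 0.3429 m/d → t_A = 480/0.3429 = 1400 d
Zone B: v = q/n = 0.05830/0.27 = 0.2159 m/d → t_B = 311/0.2159 = 1440 d
Zone C: v = q/n = 0.05830/0.30 = 0.1943 m/d → t_C = 111/0.1943 = 571.2 d
Total t = 1400 + 1440 + 571.2 = 3411 d
   = 3411 / 365 = 9.35 yr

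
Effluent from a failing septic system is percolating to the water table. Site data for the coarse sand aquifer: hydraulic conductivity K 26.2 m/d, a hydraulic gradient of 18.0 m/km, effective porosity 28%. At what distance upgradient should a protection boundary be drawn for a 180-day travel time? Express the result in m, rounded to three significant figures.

303 m

q = Ki = 26.2 × 0.018 = 0.4716 m/d
v = Ki/n = 26.2·0.018/0.28 = 1.684 m/d
L = v × T = 1.684 × 180 = 303.2 m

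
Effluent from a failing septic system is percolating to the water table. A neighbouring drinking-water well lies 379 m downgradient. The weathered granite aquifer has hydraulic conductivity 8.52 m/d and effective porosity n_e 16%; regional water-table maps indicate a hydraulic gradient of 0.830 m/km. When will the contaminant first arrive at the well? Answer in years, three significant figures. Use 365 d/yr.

23.5 years

Darcy flux q = K·i = 8.52 × 8.3e-4 = 0.007072 m/d
Seepage velocity v = q / n = 0.007072 / 0.16 = 0.04420 m/d
t = L / v = 379 / 0.04420 = 8575 d
   = 8575 / 365 = 23.5 yr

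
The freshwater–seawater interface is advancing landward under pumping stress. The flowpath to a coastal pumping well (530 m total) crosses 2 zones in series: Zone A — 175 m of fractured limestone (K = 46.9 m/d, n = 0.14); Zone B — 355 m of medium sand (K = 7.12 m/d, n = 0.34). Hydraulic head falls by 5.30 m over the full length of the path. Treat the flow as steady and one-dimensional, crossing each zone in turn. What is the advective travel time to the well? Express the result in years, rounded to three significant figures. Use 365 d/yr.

Steady 1-D flow in series ⇒ the Darcy flux q is identical in every zone and the zone head losses add (resistances L/K in series).
Σ(L/K) = 175/46.9 + 355/7.12 = 3.731 + 49.86 = 53.59 d
q = ΔH / Σ(L/K) = 5.30 / 53.59 = 0.09890 m/d (same in every zone)
Zone A: v = q/n = 0.09890/0.14 = 0.7064 m/d → t_A = 175/0.7064 = 247.7 d
Zone B: v = q/n = 0.09890/0.34 = 0.2909 m/d → t_B = 355/0.2909 = 1220 d
Total t = 247.7 + 1220 = 1468 d
   = 1468 / 365 = 4.02 yr

4.02 years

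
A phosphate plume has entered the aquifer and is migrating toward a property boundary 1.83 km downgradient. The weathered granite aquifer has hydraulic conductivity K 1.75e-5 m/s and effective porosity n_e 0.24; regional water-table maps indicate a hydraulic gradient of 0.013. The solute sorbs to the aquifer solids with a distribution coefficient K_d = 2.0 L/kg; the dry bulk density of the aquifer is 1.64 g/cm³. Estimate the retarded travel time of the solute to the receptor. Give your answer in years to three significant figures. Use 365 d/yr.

898 years

K = 1.75e-5 m/s × 86400 s/d = 1.512 m/d
Specific discharge q = 1.512 × 0.013 = 0.01966 m/d
v = Ki/n = 1.512·0.013/0.24 = 0.08190 m/d
Retardation R = 1 + ρ_b·K_d/n = 1 + 1.64×2.0/0.24 = 14.67
Contaminant velocity v_c = v/R = 0.08190/14.67 = 0.005584 m/d
L = 1.83 km = 1830 m
t = L/v_c = 1830/0.005584 = 327700 d
   = 327700/365 = 898 yr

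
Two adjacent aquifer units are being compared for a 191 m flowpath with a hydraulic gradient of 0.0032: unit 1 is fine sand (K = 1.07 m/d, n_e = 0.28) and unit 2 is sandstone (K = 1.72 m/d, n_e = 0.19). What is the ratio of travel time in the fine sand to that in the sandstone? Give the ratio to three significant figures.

Unit 1 (fine sand): v = 1.07×0.0032/0.28 = 0.01223 m/d, t = 191/0.01223 = 15620 d
Unit 2 (sandstone): v = 1.72×0.0032/0.19 = 0.02897 m/d, t = 191/0.02897 = 6593 d
t(fine sand) / t(sandstone) = 15620/6593 = 2.37

2.37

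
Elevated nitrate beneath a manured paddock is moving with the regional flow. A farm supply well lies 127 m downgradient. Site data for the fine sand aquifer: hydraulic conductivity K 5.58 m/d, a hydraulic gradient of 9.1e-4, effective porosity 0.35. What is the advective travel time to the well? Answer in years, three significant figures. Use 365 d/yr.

24.0 years

q = Ki = 5.58 × 9.1e-4 = 0.005078 m/d
Average linear velocity = 0.005078 / 0.35 = 0.01451 m/d
t = L / v = 127 / 0.01451 = 8754 d
   = 8754 / 365 = 24.0 yr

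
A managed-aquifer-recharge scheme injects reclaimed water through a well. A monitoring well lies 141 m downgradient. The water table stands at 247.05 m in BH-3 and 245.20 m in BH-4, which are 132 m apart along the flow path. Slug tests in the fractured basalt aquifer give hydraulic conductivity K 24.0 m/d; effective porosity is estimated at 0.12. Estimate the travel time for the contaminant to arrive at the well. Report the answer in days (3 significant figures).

50.3 days

Hydraulic gradient i = (247.05 − 245.20) / 132 = 1.85 / 132 = 0.01402
Darcy flux q = K·i = 24.0 × 0.01402 = 0.3364 m/d
Seepage velocity v = q / n = 0.3364 / 0.12 = 2.803 m/d
t = L / v = 141 / 2.803 = 50.30 d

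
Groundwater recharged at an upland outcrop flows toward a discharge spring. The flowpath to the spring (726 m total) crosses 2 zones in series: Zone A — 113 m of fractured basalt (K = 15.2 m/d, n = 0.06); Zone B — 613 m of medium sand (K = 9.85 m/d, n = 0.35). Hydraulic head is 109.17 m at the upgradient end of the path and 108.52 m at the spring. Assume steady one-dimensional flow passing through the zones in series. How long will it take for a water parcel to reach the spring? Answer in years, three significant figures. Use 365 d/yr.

65.0 years

Total head drop ΔH = 109.17 − 108.52 = 0.65 m
Continuity: the same q passes through each zone, so ΔH = q·Σ(L_j/K_j) — the zones act as resistances in series.
Σ(L/K) = 113/15.2 + 613/9.85 = 7.434 + 62.23 = 69.67 d
q = ΔH / Σ(L/K) = 0.65 / 69.67 = 0.009330 m/d (same in every zone)
Zone A: v = q/n = 0.009330/0.06 = 0.1555 m/d → t_A = 113/0.1555 = 726.7 d
Zone B: v = q/n = 0.009330/0.35 = 0.02666 m/d → t_B = 613/0.02666 = 23000 d
Total t = 726.7 + 23000 = 23720 d
   = 23720 / 365 = 65.0 yr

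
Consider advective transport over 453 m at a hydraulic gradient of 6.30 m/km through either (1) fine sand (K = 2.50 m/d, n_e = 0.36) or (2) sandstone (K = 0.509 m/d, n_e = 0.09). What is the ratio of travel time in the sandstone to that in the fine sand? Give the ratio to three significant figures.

1.23

Unit 1 (fine sand): v = 2.50×0.0063/0.36 = 0.04375 m/d, t = 453/0.04375 = 10350 d
Unit 2 (sandstone): v = 0.509×0.0063/0.09 = 0.03563 m/d, t = 453/0.03563 = 12710 d
t(sandstone) / t(fine sand) = 12710/10350 = 1.23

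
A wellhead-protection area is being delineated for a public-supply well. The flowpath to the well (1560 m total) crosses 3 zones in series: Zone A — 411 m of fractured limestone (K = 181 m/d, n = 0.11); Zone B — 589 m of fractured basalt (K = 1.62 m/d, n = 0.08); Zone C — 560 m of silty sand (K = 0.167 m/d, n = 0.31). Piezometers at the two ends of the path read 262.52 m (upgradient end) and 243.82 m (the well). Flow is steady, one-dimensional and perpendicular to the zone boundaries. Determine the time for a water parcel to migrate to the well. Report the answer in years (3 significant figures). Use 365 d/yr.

145 years

Total head drop ΔH = 262.52 − 243.82 = 18.70 m
Steady 1-D flow in series ⇒ the Darcy flux q is identical in every zone and the zone head losses add (resistances L/K in series).
Σ(L/K) = 411/181 + 589/1.62 + 560/0.167 = 2.271 + 363.6 + 3353 = 3719 d
q = ΔH / Σ(L/K) = 18.70 / 3719 = 0.005028 m/d (same in every zone)
Zone A: v = q/n = 0.005028/0.11 = 0.04571 m/d → t_A = 411/0.04571 = 8992 d
Zone B: v = q/n = 0.005028/0.08 = 0.06285 m/d → t_B = 589/0.06285 = 9371 d
Zone C: v = q/n = 0.005028/0.31 = 0.01622 m/d → t_C = 560/0.01622 = 34530 d
Total t = 8992 + 9371 + 34530 = 52890 d
   = 52890 / 365 = 145 yr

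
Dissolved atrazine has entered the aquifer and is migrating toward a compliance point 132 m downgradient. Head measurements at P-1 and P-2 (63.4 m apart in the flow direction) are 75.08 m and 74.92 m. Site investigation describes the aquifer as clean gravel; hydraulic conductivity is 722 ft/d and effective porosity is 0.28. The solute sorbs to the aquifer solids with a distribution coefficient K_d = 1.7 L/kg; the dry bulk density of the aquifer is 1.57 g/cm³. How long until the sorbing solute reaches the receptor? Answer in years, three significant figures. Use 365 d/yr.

Hydraulic gradient i = (75.08 − 74.92) / 63.4 = 0.16 / 63.4 = 0.002524
K = 722 ft/d × 0.3048 = 220.1 m/d
Darcy flux q = K·i = 220.1 × 0.002524 = 0.5554 m/d
v = Ki/n = 220.1·0.002524/0.28 = 1.983 m/d
Retardation R = 1 + ρ_b·K_d/n = 1 + 1.57×1.7/0.28 = 10.53
Contaminant velocity v_c = v/R = 1.983/10.53 = 0.1883 m/d
t = L/v_c = 132/0.1883 = 700.9 d
   = 700.9/365 = 1.92 yr

1.92 years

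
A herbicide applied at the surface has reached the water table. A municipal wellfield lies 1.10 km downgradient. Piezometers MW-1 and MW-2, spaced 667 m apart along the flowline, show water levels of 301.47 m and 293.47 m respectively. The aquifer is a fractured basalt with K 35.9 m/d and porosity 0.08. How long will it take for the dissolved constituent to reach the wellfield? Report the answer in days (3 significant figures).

204 days

Hydraulic gradient i = (301.47 − 293.47) / 667 = 8.00 / 667 = 0.01199
Specific discharge q = 35.9 × 0.01199 = 0.4306 m/d
v = Ki/n = 35.9·0.01199/0.08 = 5.382 m/d
L = 1.10 km = 1100 m
t = L / v = 1100 / 5.382 = 204.4 d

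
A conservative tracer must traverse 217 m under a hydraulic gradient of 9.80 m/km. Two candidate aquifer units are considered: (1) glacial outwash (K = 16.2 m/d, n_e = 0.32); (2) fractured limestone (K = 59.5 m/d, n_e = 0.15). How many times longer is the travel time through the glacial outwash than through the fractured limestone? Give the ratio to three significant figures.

Unit 1 (glacial outwash): v = 16.2×0.0098/0.32 = 0.4961 m/d, t = 217/0.4961 = 437.4 d
Unit 2 (fractured limestone): v = 59.5×0.0098/0.15 = 3.887 m/d, t = 217/3.887 = 55.82 d
t(glacial outwash) / t(fractured limestone) = 437.4/55.82 = 7.84

7.84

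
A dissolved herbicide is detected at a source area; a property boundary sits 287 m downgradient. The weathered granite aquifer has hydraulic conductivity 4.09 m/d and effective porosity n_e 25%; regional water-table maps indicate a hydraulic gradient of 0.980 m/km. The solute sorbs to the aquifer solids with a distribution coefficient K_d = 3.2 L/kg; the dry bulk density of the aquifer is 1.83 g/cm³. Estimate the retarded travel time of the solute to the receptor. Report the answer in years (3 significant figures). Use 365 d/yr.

1200 years

Darcy flux q = K·i = 4.09 × 9.8e-4 = 0.004008 m/d
v_s = q/n_e = 0.004008/0.25 = 0.01603 m/d
Retardation R = 1 + ρ_b·K_d/n = 1 + 1.83×3.2/0.25 = 24.42
Contaminant velocity v_c = v/R = 0.01603/24.42 = 6.564e-4 m/d
t = L/v_c = 287/6.564e-4 = 437200 d
   = 437200/365 = 1200 yr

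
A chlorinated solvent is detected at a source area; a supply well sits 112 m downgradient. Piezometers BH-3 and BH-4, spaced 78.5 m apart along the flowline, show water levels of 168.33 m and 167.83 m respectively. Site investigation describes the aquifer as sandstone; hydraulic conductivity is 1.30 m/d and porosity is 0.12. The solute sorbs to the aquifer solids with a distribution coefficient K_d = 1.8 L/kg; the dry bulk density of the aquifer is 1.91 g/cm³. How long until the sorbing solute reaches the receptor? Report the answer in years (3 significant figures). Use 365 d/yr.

132 years

Hydraulic gradient i = (168.33 − 167.83) / 78.5 = 0.50 / 78.5 = 0.006369
Darcy flux q = K·i = 1.30 × 0.006369 = 0.008280 m/d
v = Ki/n = 1.30·0.006369/0.12 = 0.06900 m/d
Retardation R = 1 + ρ_b·K_d/n = 1 + 1.91×1.8/0.12 = 29.65
Contaminant velocity v_c = v/R = 0.06900/29.65 = 0.002327 m/d
t = L/v_c = 112/0.002327 = 48130 d
   = 48130/365 = 132 yr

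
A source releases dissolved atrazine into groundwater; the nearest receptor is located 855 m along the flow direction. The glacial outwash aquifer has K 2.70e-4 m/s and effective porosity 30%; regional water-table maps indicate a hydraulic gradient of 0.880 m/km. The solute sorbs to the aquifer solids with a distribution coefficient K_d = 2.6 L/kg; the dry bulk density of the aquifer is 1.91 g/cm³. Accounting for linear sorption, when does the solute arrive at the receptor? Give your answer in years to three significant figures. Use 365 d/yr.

601 years

K = 2.70e-4 m/s × 86400 s/d = 23.33 m/d
Darcy flux q = K·i = 23.33 × 8.8e-4 = 0.02053 m/d
Seepage velocity v = q / n = 0.02053 / 0.30 = 0.06843 m/d
Retardation R = 1 + ρ_b·K_d/n = 1 + 1.91×2.6/0.30 = 17.55
Contaminant velocity v_c = v/R = 0.06843/17.55 = 0.003898 m/d
t = L/v_c = 855/0.003898 = 219300 d
   = 219300/365 = 601 yr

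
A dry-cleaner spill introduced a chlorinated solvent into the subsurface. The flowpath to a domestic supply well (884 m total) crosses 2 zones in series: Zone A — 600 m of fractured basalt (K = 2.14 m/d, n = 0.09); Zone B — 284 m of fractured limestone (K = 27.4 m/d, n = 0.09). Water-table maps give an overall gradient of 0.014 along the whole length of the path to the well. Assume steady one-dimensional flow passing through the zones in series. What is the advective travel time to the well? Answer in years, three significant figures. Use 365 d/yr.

For zones in series the flux q is common to all zones; the equivalent conductivity is the harmonic (thickness-weighted) mean, K_eq = L_total / Σ(L_j/K_j).
Σ(L/K) = 600/2.14 + 284/27.4 = 280.4 + 10.36 = 290.7 d
K_eq = L_total / Σ(L/K) = 884 / 290.7 = 3.041 m/d
q = K_eq · i = 3.041 × 0.014 = 0.04257 m/d (same in every zone)
Zone A: v = q/n = 0.04257/0.09 = 0.4730 m/d → t_A = 600/0.4730 = 1269 d
Zone B: v = q/n = 0.04257/0.09 = 0.4730 m/d → t_B = 284/0.4730 = 600.5 d
Total t = 1269 + 600.5 = 1869 d
   = 1869 / 365 = 5.12 yr

5.12 years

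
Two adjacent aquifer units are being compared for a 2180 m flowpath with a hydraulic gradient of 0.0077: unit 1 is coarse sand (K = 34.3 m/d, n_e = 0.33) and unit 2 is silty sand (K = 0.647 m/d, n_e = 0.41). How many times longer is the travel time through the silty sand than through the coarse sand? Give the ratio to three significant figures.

Unit 1 (coarse sand): v = 34.3×0.0077/0.33 = 0.8003 m/d, t = 2180/0.8003 = 2724 d
Unit 2 (silty sand): v = 0.647×0.0077/0.41 = 0.01215 m/d, t = 2180/0.01215 = 179400 d
t(silty sand) / t(coarse sand) = 179400/2724 = 65.9

65.9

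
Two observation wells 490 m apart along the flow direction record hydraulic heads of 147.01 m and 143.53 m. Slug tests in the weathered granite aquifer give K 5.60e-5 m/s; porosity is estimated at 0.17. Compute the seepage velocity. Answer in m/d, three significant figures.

0.202 m/d

Hydraulic gradient i = (147.01 − 143.53) / 490 = 3.48 / 490 = 0.007102
K = 5.60e-5 m/s × 86400 s/d = 4.838 m/d
q = Ki = 4.838 × 0.007102 = 0.03436 m/d
v_s = q/n_e = 0.03436/0.17 = 0.2021 m/d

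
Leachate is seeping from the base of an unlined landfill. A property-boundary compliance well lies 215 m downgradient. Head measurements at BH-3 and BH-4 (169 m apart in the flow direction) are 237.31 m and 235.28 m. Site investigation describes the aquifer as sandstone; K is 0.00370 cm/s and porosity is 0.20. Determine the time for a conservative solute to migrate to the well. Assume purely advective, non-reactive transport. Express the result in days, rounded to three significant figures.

1120 days

Hydraulic gradient i = (237.31 − 235.28) / 169 = 2.03 / 169 = 0.01201
K = 0.00370 cm/s × 864 = 3.197 m/d
Specific discharge q = 3.197 × 0.01201 = 0.03840 m/d
v_s = q/n_e = 0.03840/0.20 = 0.1920 m/d
t = L / v = 215 / 0.1920 = 1120 d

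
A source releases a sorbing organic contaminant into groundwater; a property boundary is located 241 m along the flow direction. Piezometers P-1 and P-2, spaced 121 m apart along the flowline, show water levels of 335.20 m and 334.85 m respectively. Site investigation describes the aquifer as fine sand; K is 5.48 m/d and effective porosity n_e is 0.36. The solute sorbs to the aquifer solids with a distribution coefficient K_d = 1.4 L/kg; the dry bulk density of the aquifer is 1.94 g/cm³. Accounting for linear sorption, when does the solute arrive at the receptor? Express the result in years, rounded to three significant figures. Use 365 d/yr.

128 years

Hydraulic gradient i = (335.20 − 334.85) / 121 = 0.35 / 121 = 0.002893
q = Ki = 5.48 × 0.002893 = 0.01585 m/d
Seepage velocity v = q / n = 0.01585 / 0.36 = 0.04403 m/d
Retardation R = 1 + ρ_b·K_d/n = 1 + 1.94×1.4/0.36 = 8.544
Contaminant velocity v_c = v/R = 0.04403/8.544 = 0.005153 m/d
t = L/v_c = 241/0.005153 = 46770 d
   = 46770/365 = 128 yr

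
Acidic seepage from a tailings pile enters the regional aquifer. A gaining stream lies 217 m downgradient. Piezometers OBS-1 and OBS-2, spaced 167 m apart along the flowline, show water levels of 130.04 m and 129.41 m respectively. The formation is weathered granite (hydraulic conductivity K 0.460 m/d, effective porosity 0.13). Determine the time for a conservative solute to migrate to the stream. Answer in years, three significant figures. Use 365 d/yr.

Hydraulic gradient i = (130.04 − 129.41) / 167 = 0.63 / 167 = 0.003772
q = Ki = 0.460 × 0.003772 = 0.001735 m/d
Seepage velocity v = q / n = 0.001735 / 0.13 = 0.01335 m/d
t = L / v = 217 / 0.01335 = 16260 d
   = 16260 / 365 = 44.5 yr

44.5 years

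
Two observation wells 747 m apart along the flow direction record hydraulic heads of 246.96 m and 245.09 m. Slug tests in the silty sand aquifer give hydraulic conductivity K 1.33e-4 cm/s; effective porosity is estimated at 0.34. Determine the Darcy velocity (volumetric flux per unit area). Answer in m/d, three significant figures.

Hydraulic gradient i = (246.96 − 245.09) / 747 = 1.87 / 747 = 0.002503
K = 1.33e-4 cm/s × 864 = 0.1149 m/d
q = Ki = 0.1149 × 0.002503 = 2.877e-4 m/d

2.88e-4 m/d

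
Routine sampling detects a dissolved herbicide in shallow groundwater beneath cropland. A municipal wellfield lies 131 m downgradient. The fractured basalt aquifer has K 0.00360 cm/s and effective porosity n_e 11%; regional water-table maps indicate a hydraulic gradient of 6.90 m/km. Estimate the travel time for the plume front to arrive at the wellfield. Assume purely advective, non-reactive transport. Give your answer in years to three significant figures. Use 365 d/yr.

1.84 years

K = 0.00360 cm/s × 864 = 3.110 m/d
Specific discharge q = 3.110 × 0.0069 = 0.02146 m/d
Seepage velocity v = q / n = 0.02146 / 0.11 = 0.1951 m/d
t = L / v = 131 / 0.1951 = 671.4 d
   = 671.4 / 365 = 1.84 yr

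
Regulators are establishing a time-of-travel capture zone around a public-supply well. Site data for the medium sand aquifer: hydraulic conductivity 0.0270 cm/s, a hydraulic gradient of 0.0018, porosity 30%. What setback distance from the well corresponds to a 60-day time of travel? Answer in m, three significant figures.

8.40 m

K = 0.0270 cm/s × 864 = 23.33 m/d
Specific discharge q = 23.33 × 0.0018 = 0.04199 m/d
Average linear velocity = 0.04199 / 0.30 = 0.1400 m/d
L = v × T = 0.1400 × 60 = 8.398 m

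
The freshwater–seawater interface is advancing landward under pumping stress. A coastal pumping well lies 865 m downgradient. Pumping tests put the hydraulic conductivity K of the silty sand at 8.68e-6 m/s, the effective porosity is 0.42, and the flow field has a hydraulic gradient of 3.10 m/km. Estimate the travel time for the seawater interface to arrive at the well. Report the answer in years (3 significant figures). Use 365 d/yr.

K = 8.68e-6 m/s × 86400 s/d = 0.7500 m/d
q = Ki = 0.7500 × 0.0031 = 0.002325 m/d
v_s = q/n_e = 0.002325/0.42 = 0.005535 m/d
t = L / v = 865 / 0.005535 = 156300 d
   = 156300 / 365 = 428 yr

428 years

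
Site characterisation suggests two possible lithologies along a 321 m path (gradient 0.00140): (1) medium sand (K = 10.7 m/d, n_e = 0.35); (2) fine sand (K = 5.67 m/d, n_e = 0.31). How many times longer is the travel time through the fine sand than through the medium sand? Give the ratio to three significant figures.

1.67

Unit 1 (medium sand): v = 10.7×0.0014/0.35 = 0.04280 m/d, t = 321/0.04280 = 7500 d
Unit 2 (fine sand): v = 5.67×0.0014/0.31 = 0.02561 m/d, t = 321/0.02561 = 12540 d
t(fine sand) / t(medium sand) = 12540/7500 = 1.67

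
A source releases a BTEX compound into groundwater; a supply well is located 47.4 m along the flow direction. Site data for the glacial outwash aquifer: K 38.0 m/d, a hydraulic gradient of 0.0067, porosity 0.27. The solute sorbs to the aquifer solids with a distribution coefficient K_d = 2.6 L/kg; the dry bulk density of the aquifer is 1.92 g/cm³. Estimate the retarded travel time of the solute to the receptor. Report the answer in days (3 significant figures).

980 days

Specific discharge q = 38.0 × 0.0067 = 0.2546 m/d
Average linear velocity = 0.2546 / 0.27 = 0.9430 m/d
Retardation R = 1 + ρ_b·K_d/n = 1 + 1.92×2.6/0.27 = 19.49
Contaminant velocity v_c = v/R = 0.9430/19.49 = 0.04838 m/d
t = L/v_c = 47.4/0.04838 = 979.6 d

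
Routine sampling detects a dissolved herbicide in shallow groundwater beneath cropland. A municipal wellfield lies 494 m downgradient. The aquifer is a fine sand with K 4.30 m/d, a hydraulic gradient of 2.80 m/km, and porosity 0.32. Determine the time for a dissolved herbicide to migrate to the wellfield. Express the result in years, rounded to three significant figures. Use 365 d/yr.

Specific discharge q = 4.30 × 0.0028 = 0.01204 m/d
Seepage velocity v = q / n = 0.01204 / 0.32 = 0.03762 m/d
t = L / v = 494 / 0.03762 = 13130 d
   = 13130 / 365 = 36.0 yr

36.0 years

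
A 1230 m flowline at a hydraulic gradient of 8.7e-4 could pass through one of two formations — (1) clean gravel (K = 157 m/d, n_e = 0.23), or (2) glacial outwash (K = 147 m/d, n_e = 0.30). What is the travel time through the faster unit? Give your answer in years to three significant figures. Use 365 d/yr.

5.67 years

Unit 1 (clean gravel): v = 157×8.7e-4/0.23 = 0.5939 m/d, t = 1230/0.5939 = 2071 d
Unit 2 (glacial outwash): v = 147×8.7e-4/0.30 = 0.4263 m/d, t = 1230/0.4263 = 2885 d
Faster: 2071 d / 365 = 5.67 yr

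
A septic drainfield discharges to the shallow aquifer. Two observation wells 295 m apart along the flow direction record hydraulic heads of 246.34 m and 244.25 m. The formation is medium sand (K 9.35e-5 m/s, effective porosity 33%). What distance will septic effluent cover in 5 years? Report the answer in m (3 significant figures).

317 m

Hydraulic gradient i = (246.34 − 244.25) / 295 = 2.09 / 295 = 0.007085
K = 9.35e-5 m/s × 86400 s/d = 8.078 m/d
Specific discharge q = 8.078 × 0.007085 = 0.05723 m/d
Average linear velocity = 0.05723 / 0.33 = 0.1734 m/d
T = 5 yr × 365 = 1825 d
L = v × T = 0.1734 × 1825 = 316.5 m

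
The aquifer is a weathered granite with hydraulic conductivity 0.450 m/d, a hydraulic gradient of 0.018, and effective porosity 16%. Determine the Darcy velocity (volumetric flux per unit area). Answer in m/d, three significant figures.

0.00810 m/d

Specific discharge q = 0.450 × 0.018 = 0.008100 m/d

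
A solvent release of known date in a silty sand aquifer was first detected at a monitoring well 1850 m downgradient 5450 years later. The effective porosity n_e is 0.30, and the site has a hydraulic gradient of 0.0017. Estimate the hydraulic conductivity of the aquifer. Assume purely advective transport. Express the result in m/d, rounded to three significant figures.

0.164 m/d

t = 5450 years = 1.989e6 d
v = L / t = 1850 / 1.989e6 = 9.300e-4 m/d
K = v · n / i = 9.300e-4 × 0.30 / 0.0017 = 0.164 m/d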